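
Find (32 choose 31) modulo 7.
4

Using Lucas' theorem:
Write n=32 and k=31 in base 7:
n in base 7: [4, 4]
k in base 7: [4, 3]
C(32,31) mod 7 = ∏ C(n_i, k_i) mod 7
Digit binomials (mod 7): C(4,4) = 1; C(4,3) = 4
Product: 1 × 4 = 4 ≡ 4 (mod 7)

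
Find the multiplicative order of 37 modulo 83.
41

83 is prime, so ord(37) divides φ(83) = 82.
Divisors of 82: 1, 2, 41, 82.
Repeated squaring: 37^1 ≡ 37, 37^2 ≡ 41, 37^4 ≡ 21, 37^8 ≡ 26, 37^16 ≡ 12, 37^32 ≡ 61, 37^64 ≡ 69 (mod 83).
Test 37^d mod 83 for each divisor d in increasing order:
37^1 ≡ 37
37^2 ≡ 41
37^41 = 37^32·37^8·37^1 ≡ 1  ← first divisor giving 1
The order is 41.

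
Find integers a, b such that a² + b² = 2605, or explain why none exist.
2² + 51² (a=2, b=51)

Factorization: 2605 = 5 × 521
By Fermat: n is sum of two squares iff every prime p ≡ 3 (mod 4) appears to even power.
All primes ≡ 3 (mod 4) appear to even power.
Search a = 0, 1, 2, … for 2605 - a² a perfect square: first hit at a = 2: 2605 - 4 = 2601 = 51².
2605 = 2² + 51² = 4 + 2601 ✓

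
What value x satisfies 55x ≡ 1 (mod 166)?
163

gcd(55, 166) = 1, so the inverse exists.
Extended Euclidean algorithm on (166, 55):
166 = 3 × 55 + 1  ⟹  1 = (1)·166 + (-3)·55
So (-3)·55 ≡ 1 (mod 166), i.e. 55^(-1) ≡ -3 ≡ 163 (mod 166).
Check: 55 × 163 = 8965 ≡ 1 (mod 166)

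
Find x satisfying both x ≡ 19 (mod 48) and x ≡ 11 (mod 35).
1411

Using Chinese Remainder Theorem:
M = 48 × 35 = 1680
M1 = 35, M2 = 48
y1 = 35^(-1) mod 48 = 11
y2 = 48^(-1) mod 35 = 27
x = (19×35×11 + 11×48×27) mod 1680 = 1411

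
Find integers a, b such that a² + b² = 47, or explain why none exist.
Not possible

Factorization: 47 = 47
By Fermat: n is sum of two squares iff every prime p ≡ 3 (mod 4) appears to even power.
Prime(s) ≡ 3 (mod 4) with odd exponent: [(47, 1)]
Therefore 47 cannot be expressed as a² + b².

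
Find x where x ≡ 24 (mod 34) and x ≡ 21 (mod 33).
1044

Using Chinese Remainder Theorem:
M = 34 × 33 = 1122
M1 = 33, M2 = 34
y1 = 33^(-1) mod 34 = 33
y2 = 34^(-1) mod 33 = 1
x = (24×33×33 + 21×34×1) mod 1122 = 1044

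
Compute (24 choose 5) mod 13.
7

Using Lucas' theorem:
Write n=24 and k=5 in base 13:
n in base 13: [1, 11]
k in base 13: [0, 5]
C(24,5) mod 13 = ∏ C(n_i, k_i) mod 13
Digit binomials (mod 13): C(1,0) = 1; C(11,5) = 462 ≡ 7
Product: 1 × 7 = 7 ≡ 7 (mod 13)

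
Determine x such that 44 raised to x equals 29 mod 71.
26

Baby-step giant-step with step n = ⌈√71⌉ = 9.
Baby steps 44^j mod 71 (j:value) for j=0..8: 0:1, 1:44, 2:19, 3:55, 4:6, 5:51, 6:43, 7:46, 8:36.
Giant-step multiplier: 44^(-9) ≡ 44^(70-9) = 44^61 ≡ 42 (mod 71).
Giant steps γ_i = 29·42^i mod 71: γ_0=29, γ_1=11, γ_2=36 (in table at j=8).
x = i·n + j = 2·9 + 8 = 26.
Check: 44^26 ≡ 29 (mod 71).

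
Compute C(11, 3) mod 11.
0

Using Lucas' theorem:
Write n=11 and k=3 in base 11:
n in base 11: [1, 0]
k in base 11: [0, 3]
C(11,3) mod 11 = ∏ C(n_i, k_i) mod 11
Digit binomials (mod 11): C(1,0) = 1; C(0,3) = 0 (k_i > n_i)
Product: 1 × 0 = 0 ≡ 0 (mod 11)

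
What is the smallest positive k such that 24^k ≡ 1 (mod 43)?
21

43 is prime, so ord(24) divides φ(43) = 42.
Divisors of 42: 1, 2, 3, 6, 7, 14, 21, 42.
Repeated squaring: 24^1 ≡ 24, 24^2 ≡ 17, 24^4 ≡ 31, 24^8 ≡ 15, 24^16 ≡ 10, 24^32 ≡ 14 (mod 43).
Test 24^d mod 43 for each divisor d in increasing order:
24^1 ≡ 24
24^2 ≡ 17
24^3 = 24^2·24^1 ≡ 21
24^6 = 24^4·24^2 ≡ 11
24^7 = 24^4·24^2·24^1 ≡ 6
24^14 = 24^8·24^4·24^2 ≡ 36
24^21 = 24^16·24^4·24^1 ≡ 1  ← first divisor giving 1
The order is 21.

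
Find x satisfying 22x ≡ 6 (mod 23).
x ≡ 17 (mod 23)

gcd(22, 23) = 1, which divides 6, so solutions exist.
Find 22^(-1) mod 23 by the extended Euclidean algorithm:
23 = 1 × 22 + 1  ⟹  1 = (1)·23 + (-1)·22
So (-1)·22 ≡ 1 (mod 23), i.e. 22^(-1) ≡ -1 ≡ 22 (mod 23).
x ≡ 22 × 6 = 132 ≡ 17 (mod 23).
Check: 22 × 17 = 374 ≡ 6 (mod 23).
Unique solution: x ≡ 17 (mod 23)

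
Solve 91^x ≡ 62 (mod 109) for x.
37

Baby-step giant-step with step n = ⌈√109⌉ = 11.
Baby steps 91^j mod 109 (j:value) for j=0..10: 0:1, 1:91, 2:106, 3:54, 4:9, 5:56, 6:82, 7:50, 8:81, 9:68, 10:84.
Giant-step multiplier: 91^(-11) ≡ 91^(108-11) = 91^97 ≡ 39 (mod 109).
Giant steps γ_i = 62·39^i mod 109: γ_0=62, γ_1=20, γ_2=17, γ_3=9 (in table at j=4).
x = i·n + j = 3·11 + 4 = 37.
Check: 91^37 ≡ 62 (mod 109).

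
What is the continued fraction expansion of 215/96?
[2; 4, 5, 1, 3]

Euclidean algorithm steps:
215 = 2 × 96 + 23
96 = 4 × 23 + 4
23 = 5 × 4 + 3
4 = 1 × 3 + 1
3 = 3 × 1 + 0
Continued fraction: [2; 4, 5, 1, 3]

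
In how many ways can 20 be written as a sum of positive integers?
627

p(n) counts ways to write n as a sum of positive integers (order ignored).
Euler's pentagonal recurrence: p(k) = p(k-1) + p(k-2) - p(k-5) - p(k-7) + p(k-12) + p(k-15) - ... (offsets j(3j∓1)/2, signs ++--, p(0)=1, p(<0)=0).
DP table for k = 0..19: p(0)=1, p(1)=1, p(2)=2, p(3)=3, p(4)=5, p(5)=7, p(6)=11, p(7)=15, p(8)=22, p(9)=30, p(10)=42, p(11)=56, p(12)=77, p(13)=101, p(14)=135, p(15)=176, p(16)=231, p(17)=297, p(18)=385, p(19)=490.
Final step: p(20) = p(19) + p(18) - p(15) - p(13) + p(8) + p(5)
= 490 + 385 - 176 - 101 + 22 + 7
= 627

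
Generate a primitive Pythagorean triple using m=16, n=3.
(247, 96, 265)

Euclid's formula: a = m² - n², b = 2mn, c = m² + n²
m = 16, n = 3
a = 16² - 3² = 256 - 9 = 247
b = 2 × 16 × 3 = 96
c = 16² + 3² = 256 + 9 = 265
Verification: 247² + 96² = 61009 + 9216 = 70225 = 265² ✓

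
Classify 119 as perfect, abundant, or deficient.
deficient

Proper divisors of 119: sum = 1 + 7 + 17 = 25
Since 25 < 119, 119 is deficient.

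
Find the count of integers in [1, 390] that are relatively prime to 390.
96

390 = 2 × 3 × 5 × 13
φ(n) = n × ∏(1 - 1/p) for each prime p dividing n
φ(390) = 390 × (1 - 1/2) × (1 - 1/3) × (1 - 1/5) × (1 - 1/13) = 96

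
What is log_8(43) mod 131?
128

Baby-step giant-step with step n = ⌈√131⌉ = 12.
Baby steps 8^j mod 131 (j:value) for j=0..11: 0:1, 1:8, 2:64, 3:119, 4:35, 5:18, 6:13, 7:104, 8:46, 9:106, 10:62, 11:103.
Giant-step multiplier: 8^(-12) ≡ 8^(130-12) = 8^118 ≡ 100 (mod 131).
Giant steps γ_i = 43·100^i mod 131: γ_0=43, γ_1=108, γ_2=58, γ_3=36, γ_4=63, γ_5=12, γ_6=21, γ_7=4, γ_8=7, γ_9=45, γ_10=46 (in table at j=8).
x = i·n + j = 10·12 + 8 = 128.
Check: 8^128 ≡ 43 (mod 131).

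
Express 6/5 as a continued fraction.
[1; 5]

Euclidean algorithm steps:
6 = 1 × 5 + 1
5 = 5 × 1 + 0
Continued fraction: [1; 5]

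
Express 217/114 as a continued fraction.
[1; 1, 9, 2, 1, 3]

Euclidean algorithm steps:
217 = 1 × 114 + 103
114 = 1 × 103 + 11
103 = 9 × 11 + 4
11 = 2 × 4 + 3
4 = 1 × 3 + 1
3 = 3 × 1 + 0
Continued fraction: [1; 1, 9, 2, 1, 3]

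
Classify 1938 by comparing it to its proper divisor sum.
abundant

Proper divisors of 1938: sum = 1 + 2 + 3 + 6 + 17 + 19 + 34 + 38 + 51 + 57 + 102 + 114 + 323 + 646 + 969 = 2382
Since 2382 > 1938, 1938 is abundant.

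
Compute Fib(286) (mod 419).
346

Matrix identity: Q^n = [[F_(n+1), F_n], [F_n, F_(n-1)]] with Q = [[1,1],[1,0]].
n = 286 = 100011110₂. Square-and-multiply, entries mod 419:
Q^1 = [[1,1],[1,0]]
Q^2 = (Q^1)² = [[2,1],[1,1]]
Q^4 = (Q^2)² = [[5,3],[3,2]]
Q^8 = (Q^4)² = [[34,21],[21,13]]
Q^17 = (Q^8)²·Q = [[70,340],[340,149]]
Q^35 = (Q^17)²·Q = [[125,247],[247,297]]
Q^71 = (Q^35)²·Q = [[279,376],[376,322]]
Q^143 = (Q^71)²·Q = [[215,80],[80,135]]
Q^286 = (Q^143)² = [[250,346],[346,323]]
F_286 mod 419 = Q^286[0][1] = 346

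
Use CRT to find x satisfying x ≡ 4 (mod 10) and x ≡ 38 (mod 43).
124

Using Chinese Remainder Theorem:
M = 10 × 43 = 430
M1 = 43, M2 = 10
y1 = 43^(-1) mod 10 = 7
y2 = 10^(-1) mod 43 = 13
x = (4×43×7 + 38×10×13) mod 430 = 124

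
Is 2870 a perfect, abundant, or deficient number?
abundant

Proper divisors of 2870: sum = 1 + 2 + 5 + 7 + 10 + 14 + 35 + 41 + 70 + 82 + 205 + 287 + 410 + 574 + 1435 = 3178
Since 3178 > 2870, 2870 is abundant.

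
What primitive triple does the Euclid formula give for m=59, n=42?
(1717, 4956, 5245)

Euclid's formula: a = m² - n², b = 2mn, c = m² + n²
m = 59, n = 42
a = 59² - 42² = 3481 - 1764 = 1717
b = 2 × 59 × 42 = 4956
c = 59² + 42² = 3481 + 1764 = 5245
Verification: 1717² + 4956² = 2948089 + 24561936 = 27510025 = 5245² ✓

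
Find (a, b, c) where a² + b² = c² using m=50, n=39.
(979, 3900, 4021)

Euclid's formula: a = m² - n², b = 2mn, c = m² + n²
m = 50, n = 39
a = 50² - 39² = 2500 - 1521 = 979
b = 2 × 50 × 39 = 3900
c = 50² + 39² = 2500 + 1521 = 4021
Verification: 979² + 3900² = 958441 + 15210000 = 16168441 = 4021² ✓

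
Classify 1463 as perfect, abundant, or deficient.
deficient

Proper divisors of 1463: sum = 1 + 7 + 11 + 19 + 77 + 133 + 209 = 457
Since 457 < 1463, 1463 is deficient.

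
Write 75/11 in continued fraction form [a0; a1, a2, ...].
[6; 1, 4, 2]

Euclidean algorithm steps:
75 = 6 × 11 + 9
11 = 1 × 9 + 2
9 = 4 × 2 + 1
2 = 2 × 1 + 0
Continued fraction: [6; 1, 4, 2]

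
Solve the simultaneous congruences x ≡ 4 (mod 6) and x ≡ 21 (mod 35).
196

Using Chinese Remainder Theorem:
M = 6 × 35 = 210
M1 = 35, M2 = 6
y1 = 35^(-1) mod 6 = 5
y2 = 6^(-1) mod 35 = 6
x = (4×35×5 + 21×6×6) mod 210 = 196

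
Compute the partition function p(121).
2056148051

p(n) counts ways to write n as a sum of positive integers (order ignored).
Euler's pentagonal recurrence: p(k) = p(k-1) + p(k-2) - p(k-5) - p(k-7) + p(k-12) + p(k-15) - ... (offsets j(3j∓1)/2, signs ++--, p(0)=1, p(<0)=0).
DP table for k = 0..120: p(0)=1, p(1)=1, p(2)=2, p(3)=3, p(4)=5, p(5)=7, p(6)=11, p(7)=15, p(8)=22, p(9)=30, p(10)=42, p(11)=56, p(12)=77, p(13)=101, p(14)=135, p(15)=176, p(16)=231, p(17)=297, p(18)=385, p(19)=490, p(20)=627, p(21)=792, p(22)=1002, p(23)=1255, p(24)=1575, p(25)=1958, p(26)=2436, p(27)=3010, p(28)=3718, p(29)=4565, p(30)=5604, p(31)=6842, p(32)=8349, p(33)=10143, p(34)=12310, p(35)=14883, p(36)=17977, p(37)=21637, p(38)=26015, p(39)=31185, p(40)=37338, p(41)=44583, p(42)=53174, p(43)=63261, p(44)=75175, p(45)=89134, p(46)=105558, p(47)=124754, p(48)=147273, p(49)=173525, p(50)=204226, p(51)=239943, p(52)=281589, p(53)=329931, p(54)=386155, p(55)=451276, p(56)=526823, p(57)=614154, p(58)=715220, p(59)=831820, p(60)=966467, p(61)=1121505, p(62)=1300156, p(63)=1505499, p(64)=1741630, p(65)=2012558, p(66)=2323520, p(67)=2679689, p(68)=3087735, p(69)=3554345, p(70)=4087968, p(71)=4697205, p(72)=5392783, p(73)=6185689, p(74)=7089500, p(75)=8118264, p(76)=9289091, p(77)=10619863, p(78)=12132164, p(79)=13848650, p(80)=15796476, p(81)=18004327, p(82)=20506255, p(83)=23338469, p(84)=26543660, p(85)=30167357, p(86)=34262962, p(87)=38887673, p(88)=44108109, p(89)=49995925, p(90)=56634173, p(91)=64112359, p(92)=72533807, p(93)=82010177, p(94)=92669720, p(95)=104651419, p(96)=118114304, p(97)=133230930, p(98)=150198136, p(99)=169229875, p(100)=190569292, p(101)=214481126, p(102)=241265379, p(103)=271248950, p(104)=304801365, p(105)=342325709, p(106)=384276336, p(107)=431149389, p(108)=483502844, p(109)=541946240, p(110)=607163746, p(111)=679903203, p(112)=761002156, p(113)=851376628, p(114)=952050665, p(115)=1064144451, p(116)=1188908248, p(117)=1327710076, p(118)=1482074143, p(119)=1653668665, p(120)=1844349560.
Final step: p(121) = p(120) + p(119) - p(116) - p(114) + p(109) + p(106) - p(99) - p(95) + p(86) + p(81) - p(70) - p(64) + p(51) + p(44) - p(29) - p(21) + p(4)
= 1844349560 + 1653668665 - 1188908248 - 952050665 + 541946240 + 384276336 - 169229875 - 104651419 + 34262962 + 18004327 - 4087968 - 1741630 + 239943 + 75175 - 4565 - 792 + 5
= 2056148051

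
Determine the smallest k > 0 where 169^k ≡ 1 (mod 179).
89

179 is prime, so ord(169) divides φ(179) = 178.
Divisors of 178: 1, 2, 89, 178.
Repeated squaring: 169^1 ≡ 169, 169^2 ≡ 100, 169^4 ≡ 155, 169^8 ≡ 39, 169^16 ≡ 89, 169^32 ≡ 45, 169^64 ≡ 56, 169^128 ≡ 93 (mod 179).
Test 169^d mod 179 for each divisor d in increasing order:
169^1 ≡ 169
169^2 ≡ 100
169^89 = 169^64·169^16·169^8·169^1 ≡ 1  ← first divisor giving 1
The order is 89.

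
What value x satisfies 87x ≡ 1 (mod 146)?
47

gcd(87, 146) = 1, so the inverse exists.
Extended Euclidean algorithm on (146, 87):
146 = 1 × 87 + 59  ⟹  59 = (1)·146 + (-1)·87
87 = 1 × 59 + 28  ⟹  28 = (-1)·146 + (2)·87
59 = 2 × 28 + 3  ⟹  3 = (3)·146 + (-5)·87
28 = 9 × 3 + 1  ⟹  1 = (-28)·146 + (47)·87
So (47)·87 ≡ 1 (mod 146), i.e. 87^(-1) ≡ 47 (mod 146).
Check: 87 × 47 = 4089 ≡ 1 (mod 146)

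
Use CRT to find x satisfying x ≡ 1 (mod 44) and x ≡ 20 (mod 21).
881

Using Chinese Remainder Theorem:
M = 44 × 21 = 924
M1 = 21, M2 = 44
y1 = 21^(-1) mod 44 = 21
y2 = 44^(-1) mod 21 = 11
x = (1×21×21 + 20×44×11) mod 924 = 881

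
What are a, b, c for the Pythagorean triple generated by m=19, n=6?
(325, 228, 397)

Euclid's formula: a = m² - n², b = 2mn, c = m² + n²
m = 19, n = 6
a = 19² - 6² = 361 - 36 = 325
b = 2 × 19 × 6 = 228
c = 19² + 6² = 361 + 36 = 397
Verification: 325² + 228² = 105625 + 51984 = 157609 = 397² ✓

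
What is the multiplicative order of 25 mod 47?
23

47 is prime, so ord(25) divides φ(47) = 46.
Divisors of 46: 1, 2, 23, 46.
Repeated squaring: 25^1 ≡ 25, 25^2 ≡ 14, 25^4 ≡ 8, 25^8 ≡ 17, 25^16 ≡ 7, 25^32 ≡ 2 (mod 47).
Test 25^d mod 47 for each divisor d in increasing order:
25^1 ≡ 25
25^2 ≡ 14
25^23 = 25^16·25^4·25^2·25^1 ≡ 1  ← first divisor giving 1
The order is 23.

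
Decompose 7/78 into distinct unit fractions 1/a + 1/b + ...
1/12 + 1/156

Greedy algorithm:
7/78: ceiling(78/7) = 12, use 1/12
1/156: ceiling(156/1) = 156, use 1/156
Result: 7/78 = 1/12 + 1/156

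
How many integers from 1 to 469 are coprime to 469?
396

469 = 7 × 67
φ(n) = n × ∏(1 - 1/p) for each prime p dividing n
φ(469) = 469 × (1 - 1/7) × (1 - 1/67) = 396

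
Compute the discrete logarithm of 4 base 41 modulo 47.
30

Baby-step giant-step with step n = ⌈√47⌉ = 7.
Baby steps 41^j mod 47 (j:value) for j=0..6: 0:1, 1:41, 2:36, 3:19, 4:27, 5:26, 6:32.
Giant-step multiplier: 41^(-7) ≡ 41^(46-7) = 41^39 ≡ 35 (mod 47).
Giant steps γ_i = 4·35^i mod 47: γ_0=4, γ_1=46, γ_2=12, γ_3=44, γ_4=36 (in table at j=2).
x = i·n + j = 4·7 + 2 = 30.
Check: 41^30 ≡ 4 (mod 47).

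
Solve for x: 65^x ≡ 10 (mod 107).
6

Baby-step giant-step with step n = ⌈√107⌉ = 11.
Baby steps 65^j mod 107 (j:value) for j=0..10: 0:1, 1:65, 2:52, 3:63, 4:29, 5:66, 6:10, 7:8, 8:92, 9:95, 10:76.
h = 10 is already in the table at j=6, so x = 6.
Check: 65^6 ≡ 10 (mod 107).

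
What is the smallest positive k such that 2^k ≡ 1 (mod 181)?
180

181 is prime, so ord(2) divides φ(181) = 180.
Divisors of 180: 1, 2, 3, 4, 5, 6, 9, 10, 12, 15, 18, 20, 30, 36, 45, 60, 90, 180.
Repeated squaring: 2^1 ≡ 2, 2^2 ≡ 4, 2^4 ≡ 16, 2^8 ≡ 75, 2^16 ≡ 14, 2^32 ≡ 15, 2^64 ≡ 44, 2^128 ≡ 126 (mod 181).
Test 2^d mod 181 for each divisor d in increasing order:
2^1 ≡ 2
2^2 ≡ 4
2^3 = 2^2·2^1 ≡ 8
2^4 ≡ 16
2^5 = 2^4·2^1 ≡ 32
2^6 = 2^4·2^2 ≡ 64
2^9 = 2^8·2^1 ≡ 150
2^10 = 2^8·2^2 ≡ 119
2^12 = 2^8·2^4 ≡ 114
2^15 = 2^8·2^4·2^2·2^1 ≡ 7
2^18 = 2^16·2^2 ≡ 56
2^20 = 2^16·2^4 ≡ 43
2^30 = 2^16·2^8·2^4·2^2 ≡ 49
2^36 = 2^32·2^4 ≡ 59
2^45 = 2^32·2^8·2^4·2^1 ≡ 162
2^60 = 2^32·2^16·2^8·2^4 ≡ 48
2^90 = 2^64·2^16·2^8·2^2 ≡ 180
2^180 = 2^128·2^32·2^16·2^4 ≡ 1  ← first divisor giving 1
The order is 180.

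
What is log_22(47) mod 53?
36

Baby-step giant-step with step n = ⌈√53⌉ = 8.
Baby steps 22^j mod 53 (j:value) for j=0..7: 0:1, 1:22, 2:7, 3:48, 4:49, 5:18, 6:25, 7:20.
Giant-step multiplier: 22^(-8) ≡ 22^(52-8) = 22^44 ≡ 10 (mod 53).
Giant steps γ_i = 47·10^i mod 53: γ_0=47, γ_1=46, γ_2=36, γ_3=42, γ_4=49 (in table at j=4).
x = i·n + j = 4·8 + 4 = 36.
Check: 22^36 ≡ 47 (mod 53).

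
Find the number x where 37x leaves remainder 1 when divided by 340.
193

gcd(37, 340) = 1, so the inverse exists.
Extended Euclidean algorithm on (340, 37):
340 = 9 × 37 + 7  ⟹  7 = (1)·340 + (-9)·37
37 = 5 × 7 + 2  ⟹  2 = (-5)·340 + (46)·37
7 = 3 × 2 + 1  ⟹  1 = (16)·340 + (-147)·37
So (-147)·37 ≡ 1 (mod 340), i.e. 37^(-1) ≡ -147 ≡ 193 (mod 340).
Check: 37 × 193 = 7141 ≡ 1 (mod 340)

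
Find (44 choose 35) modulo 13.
0

Using Lucas' theorem:
Write n=44 and k=35 in base 13:
n in base 13: [3, 5]
k in base 13: [2, 9]
C(44,35) mod 13 = ∏ C(n_i, k_i) mod 13
Digit binomials (mod 13): C(3,2) = 3; C(5,9) = 0 (k_i > n_i)
Product: 3 × 0 = 0 ≡ 0 (mod 13)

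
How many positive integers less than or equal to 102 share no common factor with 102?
32

102 = 2 × 3 × 17
φ(n) = n × ∏(1 - 1/p) for each prime p dividing n
φ(102) = 102 × (1 - 1/2) × (1 - 1/3) × (1 - 1/17) = 32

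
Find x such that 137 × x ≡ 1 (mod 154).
9

gcd(137, 154) = 1, so the inverse exists.
Extended Euclidean algorithm on (154, 137):
154 = 1 × 137 + 17  ⟹  17 = (1)·154 + (-1)·137
137 = 8 × 17 + 1  ⟹  1 = (-8)·154 + (9)·137
So (9)·137 ≡ 1 (mod 154), i.e. 137^(-1) ≡ 9 (mod 154).
Check: 137 × 9 = 1233 ≡ 1 (mod 154)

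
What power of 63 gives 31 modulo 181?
117

Baby-step giant-step with step n = ⌈√181⌉ = 14.
Baby steps 63^j mod 181 (j:value) for j=0..13: 0:1, 1:63, 2:168, 3:86, 4:169, 5:149, 6:156, 7:54, 8:144, 9:22, 10:119, 11:76, 12:82, 13:98.
Giant-step multiplier: 63^(-14) ≡ 63^(180-14) = 63^166 ≡ 172 (mod 181).
Giant steps γ_i = 31·172^i mod 181: γ_0=31, γ_1=83, γ_2=158, γ_3=26, γ_4=128, γ_5=115, γ_6=51, γ_7=84, γ_8=149 (in table at j=5).
x = i·n + j = 8·14 + 5 = 117.
Check: 63^117 ≡ 31 (mod 181).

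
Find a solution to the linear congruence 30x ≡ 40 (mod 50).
x ≡ 3 (mod 5)

gcd(30, 50) = 10, which divides 40, so solutions exist.
Divide through by 10: 3x ≡ 4 (mod 5).
Find 3^(-1) mod 5 by the extended Euclidean algorithm:
5 = 1 × 3 + 2  ⟹  2 = (1)·5 + (-1)·3
3 = 1 × 2 + 1  ⟹  1 = (-1)·5 + (2)·3
So (2)·3 ≡ 1 (mod 5), i.e. 3^(-1) ≡ 2 (mod 5).
x ≡ 2 × 4 = 8 ≡ 3 (mod 5).
Check: 30 × 3 = 90 ≡ 40 (mod 50).
x ≡ 3 (mod 5), giving 10 solutions mod 50.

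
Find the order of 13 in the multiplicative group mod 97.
96

97 is prime, so ord(13) divides φ(97) = 96.
Divisors of 96: 1, 2, 3, 4, 6, 8, 12, 16, 24, 32, 48, 96.
Repeated squaring: 13^1 ≡ 13, 13^2 ≡ 72, 13^4 ≡ 43, 13^8 ≡ 6, 13^16 ≡ 36, 13^32 ≡ 35, 13^64 ≡ 61 (mod 97).
Test 13^d mod 97 for each divisor d in increasing order:
13^1 ≡ 13
13^2 ≡ 72
13^3 = 13^2·13^1 ≡ 63
13^4 ≡ 43
13^6 = 13^4·13^2 ≡ 89
13^8 ≡ 6
13^12 = 13^8·13^4 ≡ 64
13^16 ≡ 36
13^24 = 13^16·13^8 ≡ 22
13^32 ≡ 35
13^48 = 13^32·13^16 ≡ 96
13^96 = 13^64·13^32 ≡ 1  ← first divisor giving 1
The order is 96.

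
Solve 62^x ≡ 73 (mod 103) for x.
69

Baby-step giant-step with step n = ⌈√103⌉ = 11.
Baby steps 62^j mod 103 (j:value) for j=0..10: 0:1, 1:62, 2:33, 3:89, 4:59, 5:53, 6:93, 7:101, 8:82, 9:37, 10:28.
Giant-step multiplier: 62^(-11) ≡ 62^(102-11) = 62^91 ≡ 48 (mod 103).
Giant steps γ_i = 73·48^i mod 103: γ_0=73, γ_1=2, γ_2=96, γ_3=76, γ_4=43, γ_5=4, γ_6=89 (in table at j=3).
x = i·n + j = 6·11 + 3 = 69.
Check: 62^69 ≡ 73 (mod 103).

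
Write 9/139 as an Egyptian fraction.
1/16 + 1/445 + 1/989680

Greedy algorithm:
9/139: ceiling(139/9) = 16, use 1/16
5/2224: ceiling(2224/5) = 445, use 1/445
1/989680: ceiling(989680/1) = 989680, use 1/989680
Result: 9/139 = 1/16 + 1/445 + 1/989680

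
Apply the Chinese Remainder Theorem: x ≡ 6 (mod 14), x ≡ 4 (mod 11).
48

Using Chinese Remainder Theorem:
M = 14 × 11 = 154
M1 = 11, M2 = 14
y1 = 11^(-1) mod 14 = 9
y2 = 14^(-1) mod 11 = 4
x = (6×11×9 + 4×14×4) mod 154 = 48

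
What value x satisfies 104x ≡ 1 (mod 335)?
29

gcd(104, 335) = 1, so the inverse exists.
Extended Euclidean algorithm on (335, 104):
335 = 3 × 104 + 23  ⟹  23 = (1)·335 + (-3)·104
104 = 4 × 23 + 12  ⟹  12 = (-4)·335 + (13)·104
23 = 1 × 12 + 11  ⟹  11 = (5)·335 + (-16)·104
12 = 1 × 11 + 1  ⟹  1 = (-9)·335 + (29)·104
So (29)·104 ≡ 1 (mod 335), i.e. 104^(-1) ≡ 29 (mod 335).
Check: 104 × 29 = 3016 ≡ 1 (mod 335)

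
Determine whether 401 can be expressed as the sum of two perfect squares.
1² + 20² (a=1, b=20)

Factorization: 401 = 401
By Fermat: n is sum of two squares iff every prime p ≡ 3 (mod 4) appears to even power.
All primes ≡ 3 (mod 4) appear to even power.
Search a = 0, 1, 2, … for 401 - a² a perfect square: first hit at a = 1: 401 - 1 = 400 = 20².
401 = 1² + 20² = 1 + 400 ✓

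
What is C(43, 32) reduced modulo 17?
0

Using Lucas' theorem:
Write n=43 and k=32 in base 17:
n in base 17: [2, 9]
k in base 17: [1, 15]
C(43,32) mod 17 = ∏ C(n_i, k_i) mod 17
Digit binomials (mod 17): C(2,1) = 2; C(9,15) = 0 (k_i > n_i)
Product: 2 × 0 = 0 ≡ 0 (mod 17)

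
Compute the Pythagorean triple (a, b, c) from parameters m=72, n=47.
(2975, 6768, 7393)

Euclid's formula: a = m² - n², b = 2mn, c = m² + n²
m = 72, n = 47
a = 72² - 47² = 5184 - 2209 = 2975
b = 2 × 72 × 47 = 6768
c = 72² + 47² = 5184 + 2209 = 7393
Verification: 2975² + 6768² = 8850625 + 45805824 = 54656449 = 7393² ✓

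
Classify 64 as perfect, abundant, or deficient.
deficient

Proper divisors of 64: sum = 1 + 2 + 4 + 8 + 16 + 32 = 63
Since 63 < 64, 64 is deficient.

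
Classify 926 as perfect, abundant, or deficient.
deficient

Proper divisors of 926: sum = 1 + 2 + 463 = 466
Since 466 < 926, 926 is deficient.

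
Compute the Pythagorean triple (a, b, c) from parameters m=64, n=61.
(375, 7808, 7817)

Euclid's formula: a = m² - n², b = 2mn, c = m² + n²
m = 64, n = 61
a = 64² - 61² = 4096 - 3721 = 375
b = 2 × 64 × 61 = 7808
c = 64² + 61² = 4096 + 3721 = 7817
Verification: 375² + 7808² = 140625 + 60964864 = 61105489 = 7817² ✓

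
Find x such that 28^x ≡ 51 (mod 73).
27

Baby-step giant-step with step n = ⌈√73⌉ = 9.
Baby steps 28^j mod 73 (j:value) for j=0..8: 0:1, 1:28, 2:54, 3:52, 4:69, 5:34, 6:3, 7:11, 8:16.
Giant-step multiplier: 28^(-9) ≡ 28^(72-9) = 28^63 ≡ 22 (mod 73).
Giant steps γ_i = 51·22^i mod 73: γ_0=51, γ_1=27, γ_2=10, γ_3=1 (in table at j=0).
x = i·n + j = 3·9 + 0 = 27.
Check: 28^27 ≡ 51 (mod 73).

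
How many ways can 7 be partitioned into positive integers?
15

p(n) counts ways to write n as a sum of positive integers (order ignored).
Examples: 7; 6 + 1; 5 + 2; 5 + 1 + 1; 4 + 3; ... (15 total)
p(7) = 15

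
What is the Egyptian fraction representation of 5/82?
1/17 + 1/465 + 1/648210

Greedy algorithm:
5/82: ceiling(82/5) = 17, use 1/17
3/1394: ceiling(1394/3) = 465, use 1/465
1/648210: ceiling(648210/1) = 648210, use 1/648210
Result: 5/82 = 1/17 + 1/465 + 1/648210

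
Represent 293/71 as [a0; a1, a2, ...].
[4; 7, 1, 8]

Euclidean algorithm steps:
293 = 4 × 71 + 9
71 = 7 × 9 + 8
9 = 1 × 8 + 1
8 = 8 × 1 + 0
Continued fraction: [4; 7, 1, 8]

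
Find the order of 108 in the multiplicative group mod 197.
196

197 is prime, so ord(108) divides φ(197) = 196.
Divisors of 196: 1, 2, 4, 7, 14, 28, 49, 98, 196.
Repeated squaring: 108^1 ≡ 108, 108^2 ≡ 41, 108^4 ≡ 105, 108^8 ≡ 190, 108^16 ≡ 49, 108^32 ≡ 37, 108^64 ≡ 187, 108^128 ≡ 100 (mod 197).
Test 108^d mod 197 for each divisor d in increasing order:
108^1 ≡ 108
108^2 ≡ 41
108^4 ≡ 105
108^7 = 108^4·108^2·108^1 ≡ 20
108^14 = 108^8·108^4·108^2 ≡ 6
108^28 = 108^16·108^8·108^4 ≡ 36
108^49 = 108^32·108^16·108^1 ≡ 183
108^98 = 108^64·108^32·108^2 ≡ 196
108^196 = 108^128·108^64·108^4 ≡ 1  ← first divisor giving 1
The order is 196.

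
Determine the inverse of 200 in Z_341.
237

gcd(200, 341) = 1, so the inverse exists.
Extended Euclidean algorithm on (341, 200):
341 = 1 × 200 + 141  ⟹  141 = (1)·341 + (-1)·200
200 = 1 × 141 + 59  ⟹  59 = (-1)·341 + (2)·200
141 = 2 × 59 + 23  ⟹  23 = (3)·341 + (-5)·200
59 = 2 × 23 + 13  ⟹  13 = (-7)·341 + (12)·200
23 = 1 × 13 + 10  ⟹  10 = (10)·341 + (-17)·200
13 = 1 × 10 + 3  ⟹  3 = (-17)·341 + (29)·200
10 = 3 × 3 + 1  ⟹  1 = (61)·341 + (-104)·200
So (-104)·200 ≡ 1 (mod 341), i.e. 200^(-1) ≡ -104 ≡ 237 (mod 341).
Check: 200 × 237 = 47400 ≡ 1 (mod 341)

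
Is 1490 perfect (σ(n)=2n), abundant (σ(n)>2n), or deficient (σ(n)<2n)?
deficient

Proper divisors of 1490: sum = 1 + 2 + 5 + 10 + 149 + 298 + 745 = 1210
Since 1210 < 1490, 1490 is deficient.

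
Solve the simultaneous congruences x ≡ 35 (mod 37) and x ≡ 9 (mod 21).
72

Using Chinese Remainder Theorem:
M = 37 × 21 = 777
M1 = 21, M2 = 37
y1 = 21^(-1) mod 37 = 30
y2 = 37^(-1) mod 21 = 4
x = (35×21×30 + 9×37×4) mod 777 = 72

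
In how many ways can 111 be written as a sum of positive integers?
679903203

p(n) counts ways to write n as a sum of positive integers (order ignored).
Euler's pentagonal recurrence: p(k) = p(k-1) + p(k-2) - p(k-5) - p(k-7) + p(k-12) + p(k-15) - ... (offsets j(3j∓1)/2, signs ++--, p(0)=1, p(<0)=0).
DP table for k = 0..110: p(0)=1, p(1)=1, p(2)=2, p(3)=3, p(4)=5, p(5)=7, p(6)=11, p(7)=15, p(8)=22, p(9)=30, p(10)=42, p(11)=56, p(12)=77, p(13)=101, p(14)=135, p(15)=176, p(16)=231, p(17)=297, p(18)=385, p(19)=490, p(20)=627, p(21)=792, p(22)=1002, p(23)=1255, p(24)=1575, p(25)=1958, p(26)=2436, p(27)=3010, p(28)=3718, p(29)=4565, p(30)=5604, p(31)=6842, p(32)=8349, p(33)=10143, p(34)=12310, p(35)=14883, p(36)=17977, p(37)=21637, p(38)=26015, p(39)=31185, p(40)=37338, p(41)=44583, p(42)=53174, p(43)=63261, p(44)=75175, p(45)=89134, p(46)=105558, p(47)=124754, p(48)=147273, p(49)=173525, p(50)=204226, p(51)=239943, p(52)=281589, p(53)=329931, p(54)=386155, p(55)=451276, p(56)=526823, p(57)=614154, p(58)=715220, p(59)=831820, p(60)=966467, p(61)=1121505, p(62)=1300156, p(63)=1505499, p(64)=1741630, p(65)=2012558, p(66)=2323520, p(67)=2679689, p(68)=3087735, p(69)=3554345, p(70)=4087968, p(71)=4697205, p(72)=5392783, p(73)=6185689, p(74)=7089500, p(75)=8118264, p(76)=9289091, p(77)=10619863, p(78)=12132164, p(79)=13848650, p(80)=15796476, p(81)=18004327, p(82)=20506255, p(83)=23338469, p(84)=26543660, p(85)=30167357, p(86)=34262962, p(87)=38887673, p(88)=44108109, p(89)=49995925, p(90)=56634173, p(91)=64112359, p(92)=72533807, p(93)=82010177, p(94)=92669720, p(95)=104651419, p(96)=118114304, p(97)=133230930, p(98)=150198136, p(99)=169229875, p(100)=190569292, p(101)=214481126, p(102)=241265379, p(103)=271248950, p(104)=304801365, p(105)=342325709, p(106)=384276336, p(107)=431149389, p(108)=483502844, p(109)=541946240, p(110)=607163746.
Final step: p(111) = p(110) + p(109) - p(106) - p(104) + p(99) + p(96) - p(89) - p(85) + p(76) + p(71) - p(60) - p(54) + p(41) + p(34) - p(19) - p(11)
= 607163746 + 541946240 - 384276336 - 304801365 + 169229875 + 118114304 - 49995925 - 30167357 + 9289091 + 4697205 - 966467 - 386155 + 44583 + 12310 - 490 - 56
= 679903203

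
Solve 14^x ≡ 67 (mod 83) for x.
5

Baby-step giant-step with step n = ⌈√83⌉ = 10.
Baby steps 14^j mod 83 (j:value) for j=0..9: 0:1, 1:14, 2:30, 3:5, 4:70, 5:67, 6:25, 7:18, 8:3, 9:42.
h = 67 is already in the table at j=5, so x = 5.
Check: 14^5 ≡ 67 (mod 83).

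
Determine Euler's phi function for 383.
382

383 = 383
φ(n) = n × ∏(1 - 1/p) for each prime p dividing n
φ(383) = 383 × (1 - 1/383) = 382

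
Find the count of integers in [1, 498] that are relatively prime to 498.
164

498 = 2 × 3 × 83
φ(n) = n × ∏(1 - 1/p) for each prime p dividing n
φ(498) = 498 × (1 - 1/2) × (1 - 1/3) × (1 - 1/83) = 164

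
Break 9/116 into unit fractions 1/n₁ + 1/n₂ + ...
1/13 + 1/1508

Greedy algorithm:
9/116: ceiling(116/9) = 13, use 1/13
1/1508: ceiling(1508/1) = 1508, use 1/1508
Result: 9/116 = 1/13 + 1/1508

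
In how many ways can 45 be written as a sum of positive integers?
89134

p(n) counts ways to write n as a sum of positive integers (order ignored).
Euler's pentagonal recurrence: p(k) = p(k-1) + p(k-2) - p(k-5) - p(k-7) + p(k-12) + p(k-15) - ... (offsets j(3j∓1)/2, signs ++--, p(0)=1, p(<0)=0).
DP table for k = 0..44: p(0)=1, p(1)=1, p(2)=2, p(3)=3, p(4)=5, p(5)=7, p(6)=11, p(7)=15, p(8)=22, p(9)=30, p(10)=42, p(11)=56, p(12)=77, p(13)=101, p(14)=135, p(15)=176, p(16)=231, p(17)=297, p(18)=385, p(19)=490, p(20)=627, p(21)=792, p(22)=1002, p(23)=1255, p(24)=1575, p(25)=1958, p(26)=2436, p(27)=3010, p(28)=3718, p(29)=4565, p(30)=5604, p(31)=6842, p(32)=8349, p(33)=10143, p(34)=12310, p(35)=14883, p(36)=17977, p(37)=21637, p(38)=26015, p(39)=31185, p(40)=37338, p(41)=44583, p(42)=53174, p(43)=63261, p(44)=75175.
Final step: p(45) = p(44) + p(43) - p(40) - p(38) + p(33) + p(30) - p(23) - p(19) + p(10) + p(5)
= 75175 + 63261 - 37338 - 26015 + 10143 + 5604 - 1255 - 490 + 42 + 7
= 89134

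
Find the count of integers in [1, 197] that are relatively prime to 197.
196

197 = 197
φ(n) = n × ∏(1 - 1/p) for each prime p dividing n
φ(197) = 197 × (1 - 1/197) = 196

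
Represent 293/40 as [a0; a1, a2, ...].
[7; 3, 13]

Euclidean algorithm steps:
293 = 7 × 40 + 13
40 = 3 × 13 + 1
13 = 13 × 1 + 0
Continued fraction: [7; 3, 13]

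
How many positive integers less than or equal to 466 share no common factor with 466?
232

466 = 2 × 233
φ(n) = n × ∏(1 - 1/p) for each prime p dividing n
φ(466) = 466 × (1 - 1/2) × (1 - 1/233) = 232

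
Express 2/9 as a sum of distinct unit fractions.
1/5 + 1/45

Greedy algorithm:
2/9: ceiling(9/2) = 5, use 1/5
1/45: ceiling(45/1) = 45, use 1/45
Result: 2/9 = 1/5 + 1/45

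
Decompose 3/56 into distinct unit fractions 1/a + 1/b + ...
1/19 + 1/1064

Greedy algorithm:
3/56: ceiling(56/3) = 19, use 1/19
1/1064: ceiling(1064/1) = 1064, use 1/1064
Result: 3/56 = 1/19 + 1/1064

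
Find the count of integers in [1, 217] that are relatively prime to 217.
180

217 = 7 × 31
φ(n) = n × ∏(1 - 1/p) for each prime p dividing n
φ(217) = 217 × (1 - 1/7) × (1 - 1/31) = 180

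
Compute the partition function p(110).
607163746

p(n) counts ways to write n as a sum of positive integers (order ignored).
Euler's pentagonal recurrence: p(k) = p(k-1) + p(k-2) - p(k-5) - p(k-7) + p(k-12) + p(k-15) - ... (offsets j(3j∓1)/2, signs ++--, p(0)=1, p(<0)=0).
DP table for k = 0..109: p(0)=1, p(1)=1, p(2)=2, p(3)=3, p(4)=5, p(5)=7, p(6)=11, p(7)=15, p(8)=22, p(9)=30, p(10)=42, p(11)=56, p(12)=77, p(13)=101, p(14)=135, p(15)=176, p(16)=231, p(17)=297, p(18)=385, p(19)=490, p(20)=627, p(21)=792, p(22)=1002, p(23)=1255, p(24)=1575, p(25)=1958, p(26)=2436, p(27)=3010, p(28)=3718, p(29)=4565, p(30)=5604, p(31)=6842, p(32)=8349, p(33)=10143, p(34)=12310, p(35)=14883, p(36)=17977, p(37)=21637, p(38)=26015, p(39)=31185, p(40)=37338, p(41)=44583, p(42)=53174, p(43)=63261, p(44)=75175, p(45)=89134, p(46)=105558, p(47)=124754, p(48)=147273, p(49)=173525, p(50)=204226, p(51)=239943, p(52)=281589, p(53)=329931, p(54)=386155, p(55)=451276, p(56)=526823, p(57)=614154, p(58)=715220, p(59)=831820, p(60)=966467, p(61)=1121505, p(62)=1300156, p(63)=1505499, p(64)=1741630, p(65)=2012558, p(66)=2323520, p(67)=2679689, p(68)=3087735, p(69)=3554345, p(70)=4087968, p(71)=4697205, p(72)=5392783, p(73)=6185689, p(74)=7089500, p(75)=8118264, p(76)=9289091, p(77)=10619863, p(78)=12132164, p(79)=13848650, p(80)=15796476, p(81)=18004327, p(82)=20506255, p(83)=23338469, p(84)=26543660, p(85)=30167357, p(86)=34262962, p(87)=38887673, p(88)=44108109, p(89)=49995925, p(90)=56634173, p(91)=64112359, p(92)=72533807, p(93)=82010177, p(94)=92669720, p(95)=104651419, p(96)=118114304, p(97)=133230930, p(98)=150198136, p(99)=169229875, p(100)=190569292, p(101)=214481126, p(102)=241265379, p(103)=271248950, p(104)=304801365, p(105)=342325709, p(106)=384276336, p(107)=431149389, p(108)=483502844, p(109)=541946240.
Final step: p(110) = p(109) + p(108) - p(105) - p(103) + p(98) + p(95) - p(88) - p(84) + p(75) + p(70) - p(59) - p(53) + p(40) + p(33) - p(18) - p(10)
= 541946240 + 483502844 - 342325709 - 271248950 + 150198136 + 104651419 - 44108109 - 26543660 + 8118264 + 4087968 - 831820 - 329931 + 37338 + 10143 - 385 - 42
= 607163746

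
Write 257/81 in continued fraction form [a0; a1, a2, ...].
[3; 5, 1, 3, 1, 2]

Euclidean algorithm steps:
257 = 3 × 81 + 14
81 = 5 × 14 + 11
14 = 1 × 11 + 3
11 = 3 × 3 + 2
3 = 1 × 2 + 1
2 = 2 × 1 + 0
Continued fraction: [3; 5, 1, 3, 1, 2]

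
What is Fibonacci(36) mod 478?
22

Matrix identity: Q^n = [[F_(n+1), F_n], [F_n, F_(n-1)]] with Q = [[1,1],[1,0]].
n = 36 = 100100₂. Square-and-multiply, entries mod 478:
Q^1 = [[1,1],[1,0]]
Q^2 = (Q^1)² = [[2,1],[1,1]]
Q^4 = (Q^2)² = [[5,3],[3,2]]
Q^9 = (Q^4)²·Q = [[55,34],[34,21]]
Q^18 = (Q^9)² = [[357,194],[194,163]]
Q^36 = (Q^18)² = [[175,22],[22,153]]
F_36 mod 478 = Q^36[0][1] = 22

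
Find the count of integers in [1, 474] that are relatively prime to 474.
156

474 = 2 × 3 × 79
φ(n) = n × ∏(1 - 1/p) for each prime p dividing n
φ(474) = 474 × (1 - 1/2) × (1 - 1/3) × (1 - 1/79) = 156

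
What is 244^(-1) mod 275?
204

gcd(244, 275) = 1, so the inverse exists.
Extended Euclidean algorithm on (275, 244):
275 = 1 × 244 + 31  ⟹  31 = (1)·275 + (-1)·244
244 = 7 × 31 + 27  ⟹  27 = (-7)·275 + (8)·244
31 = 1 × 27 + 4  ⟹  4 = (8)·275 + (-9)·244
27 = 6 × 4 + 3  ⟹  3 = (-55)·275 + (62)·244
4 = 1 × 3 + 1  ⟹  1 = (63)·275 + (-71)·244
So (-71)·244 ≡ 1 (mod 275), i.e. 244^(-1) ≡ -71 ≡ 204 (mod 275).
Check: 244 × 204 = 49776 ≡ 1 (mod 275)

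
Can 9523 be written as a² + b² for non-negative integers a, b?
Not possible

Factorization: 9523 = 89 × 107
By Fermat: n is sum of two squares iff every prime p ≡ 3 (mod 4) appears to even power.
Prime(s) ≡ 3 (mod 4) with odd exponent: [(107, 1)]
Therefore 9523 cannot be expressed as a² + b².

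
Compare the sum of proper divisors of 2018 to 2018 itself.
deficient

Proper divisors of 2018: sum = 1 + 2 + 1009 = 1012
Since 1012 < 2018, 2018 is deficient.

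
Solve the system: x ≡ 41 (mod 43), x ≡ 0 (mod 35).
385

Using Chinese Remainder Theorem:
M = 43 × 35 = 1505
M1 = 35, M2 = 43
y1 = 35^(-1) mod 43 = 16
y2 = 43^(-1) mod 35 = 22
x = (41×35×16 + 0×43×22) mod 1505 = 385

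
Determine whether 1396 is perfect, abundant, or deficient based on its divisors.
deficient

Proper divisors of 1396: sum = 1 + 2 + 4 + 349 + 698 = 1054
Since 1054 < 1396, 1396 is deficient.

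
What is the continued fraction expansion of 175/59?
[2; 1, 28, 2]

Euclidean algorithm steps:
175 = 2 × 59 + 57
59 = 1 × 57 + 2
57 = 28 × 2 + 1
2 = 2 × 1 + 0
Continued fraction: [2; 1, 28, 2]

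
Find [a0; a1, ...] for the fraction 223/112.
[1; 1, 111]

Euclidean algorithm steps:
223 = 1 × 112 + 111
112 = 1 × 111 + 1
111 = 111 × 1 + 0
Continued fraction: [1; 1, 111]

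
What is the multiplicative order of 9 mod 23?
11

23 is prime, so ord(9) divides φ(23) = 22.
Divisors of 22: 1, 2, 11, 22.
Repeated squaring: 9^1 ≡ 9, 9^2 ≡ 12, 9^4 ≡ 6, 9^8 ≡ 13, 9^16 ≡ 8 (mod 23).
Test 9^d mod 23 for each divisor d in increasing order:
9^1 ≡ 9
9^2 ≡ 12
9^11 = 9^8·9^2·9^1 ≡ 1  ← first divisor giving 1
The order is 11.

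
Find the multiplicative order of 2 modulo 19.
18

19 is prime, so ord(2) divides φ(19) = 18.
Divisors of 18: 1, 2, 3, 6, 9, 18.
Repeated squaring: 2^1 ≡ 2, 2^2 ≡ 4, 2^4 ≡ 16, 2^8 ≡ 9, 2^16 ≡ 5 (mod 19).
Test 2^d mod 19 for each divisor d in increasing order:
2^1 ≡ 2
2^2 ≡ 4
2^3 = 2^2·2^1 ≡ 8
2^6 = 2^4·2^2 ≡ 7
2^9 = 2^8·2^1 ≡ 18
2^18 = 2^16·2^2 ≡ 1  ← first divisor giving 1
The order is 18.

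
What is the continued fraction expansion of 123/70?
[1; 1, 3, 8, 2]

Euclidean algorithm steps:
123 = 1 × 70 + 53
70 = 1 × 53 + 17
53 = 3 × 17 + 2
17 = 8 × 2 + 1
2 = 2 × 1 + 0
Continued fraction: [1; 1, 3, 8, 2]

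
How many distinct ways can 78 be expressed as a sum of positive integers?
12132164

p(n) counts ways to write n as a sum of positive integers (order ignored).
Euler's pentagonal recurrence: p(k) = p(k-1) + p(k-2) - p(k-5) - p(k-7) + p(k-12) + p(k-15) - ... (offsets j(3j∓1)/2, signs ++--, p(0)=1, p(<0)=0).
DP table for k = 0..77: p(0)=1, p(1)=1, p(2)=2, p(3)=3, p(4)=5, p(5)=7, p(6)=11, p(7)=15, p(8)=22, p(9)=30, p(10)=42, p(11)=56, p(12)=77, p(13)=101, p(14)=135, p(15)=176, p(16)=231, p(17)=297, p(18)=385, p(19)=490, p(20)=627, p(21)=792, p(22)=1002, p(23)=1255, p(24)=1575, p(25)=1958, p(26)=2436, p(27)=3010, p(28)=3718, p(29)=4565, p(30)=5604, p(31)=6842, p(32)=8349, p(33)=10143, p(34)=12310, p(35)=14883, p(36)=17977, p(37)=21637, p(38)=26015, p(39)=31185, p(40)=37338, p(41)=44583, p(42)=53174, p(43)=63261, p(44)=75175, p(45)=89134, p(46)=105558, p(47)=124754, p(48)=147273, p(49)=173525, p(50)=204226, p(51)=239943, p(52)=281589, p(53)=329931, p(54)=386155, p(55)=451276, p(56)=526823, p(57)=614154, p(58)=715220, p(59)=831820, p(60)=966467, p(61)=1121505, p(62)=1300156, p(63)=1505499, p(64)=1741630, p(65)=2012558, p(66)=2323520, p(67)=2679689, p(68)=3087735, p(69)=3554345, p(70)=4087968, p(71)=4697205, p(72)=5392783, p(73)=6185689, p(74)=7089500, p(75)=8118264, p(76)=9289091, p(77)=10619863.
Final step: p(78) = p(77) + p(76) - p(73) - p(71) + p(66) + p(63) - p(56) - p(52) + p(43) + p(38) - p(27) - p(21) + p(8) + p(1)
= 10619863 + 9289091 - 6185689 - 4697205 + 2323520 + 1505499 - 526823 - 281589 + 63261 + 26015 - 3010 - 792 + 22 + 1
= 12132164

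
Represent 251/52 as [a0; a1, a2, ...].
[4; 1, 4, 1, 3, 2]

Euclidean algorithm steps:
251 = 4 × 52 + 43
52 = 1 × 43 + 9
43 = 4 × 9 + 7
9 = 1 × 7 + 2
7 = 3 × 2 + 1
2 = 2 × 1 + 0
Continued fraction: [4; 1, 4, 1, 3, 2]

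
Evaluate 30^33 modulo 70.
50

Repeated squaring. Binary of 33 = 100001.
30^1 ≡ 30 (mod 70); 30^2 ≡ 60 (mod 70); 30^4 ≡ 30 (mod 70); 30^8 ≡ 60 (mod 70); 30^16 ≡ 30 (mod 70); 30^32 ≡ 60 (mod 70)
30^33 = 30^1 × 30^32 ≡ 50 (mod 70)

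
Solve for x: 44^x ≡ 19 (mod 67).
64

Baby-step giant-step with step n = ⌈√67⌉ = 9.
Baby steps 44^j mod 67 (j:value) for j=0..8: 0:1, 1:44, 2:60, 3:27, 4:49, 5:12, 6:59, 7:50, 8:56.
Giant-step multiplier: 44^(-9) ≡ 44^(66-9) = 44^57 ≡ 58 (mod 67).
Giant steps γ_i = 19·58^i mod 67: γ_0=19, γ_1=30, γ_2=65, γ_3=18, γ_4=39, γ_5=51, γ_6=10, γ_7=44 (in table at j=1).
x = i·n + j = 7·9 + 1 = 64.
Check: 44^64 ≡ 19 (mod 67).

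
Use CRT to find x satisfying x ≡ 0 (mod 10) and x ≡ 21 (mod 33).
120

Using Chinese Remainder Theorem:
M = 10 × 33 = 330
M1 = 33, M2 = 10
y1 = 33^(-1) mod 10 = 7
y2 = 10^(-1) mod 33 = 10
x = (0×33×7 + 21×10×10) mod 330 = 120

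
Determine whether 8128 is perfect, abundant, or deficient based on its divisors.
perfect

Proper divisors of 8128: sum = 1 + 2 + 4 + 8 + 16 + 32 + 64 + 127 + 254 + 508 + 1016 + 2032 + 4064 = 8128
Since 8128 = 8128, 8128 is perfect.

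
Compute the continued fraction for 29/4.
[7; 4]

Euclidean algorithm steps:
29 = 7 × 4 + 1
4 = 4 × 1 + 0
Continued fraction: [7; 4]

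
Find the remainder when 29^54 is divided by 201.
1

Repeated squaring. Binary of 54 = 110110.
29^1 ≡ 29 (mod 201); 29^2 ≡ 37 (mod 201); 29^4 ≡ 163 (mod 201); 29^8 ≡ 37 (mod 201); 29^16 ≡ 163 (mod 201); 29^32 ≡ 37 (mod 201)
29^54 = 29^2 × 29^4 × 29^16 × 29^32 ≡ 1 (mod 201)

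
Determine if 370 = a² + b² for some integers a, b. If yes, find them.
3² + 19² (a=3, b=19)

Factorization: 370 = 2 × 5 × 37
By Fermat: n is sum of two squares iff every prime p ≡ 3 (mod 4) appears to even power.
All primes ≡ 3 (mod 4) appear to even power.
Search a = 0, 1, 2, … for 370 - a² a perfect square: first hit at a = 3: 370 - 9 = 361 = 19².
370 = 3² + 19² = 9 + 361 ✓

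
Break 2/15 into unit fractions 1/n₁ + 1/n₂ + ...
1/8 + 1/120

Greedy algorithm:
2/15: ceiling(15/2) = 8, use 1/8
1/120: ceiling(120/1) = 120, use 1/120
Result: 2/15 = 1/8 + 1/120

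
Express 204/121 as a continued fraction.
[1; 1, 2, 5, 2, 3]

Euclidean algorithm steps:
204 = 1 × 121 + 83
121 = 1 × 83 + 38
83 = 2 × 38 + 7
38 = 5 × 7 + 3
7 = 2 × 3 + 1
3 = 3 × 1 + 0
Continued fraction: [1; 1, 2, 5, 2, 3]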